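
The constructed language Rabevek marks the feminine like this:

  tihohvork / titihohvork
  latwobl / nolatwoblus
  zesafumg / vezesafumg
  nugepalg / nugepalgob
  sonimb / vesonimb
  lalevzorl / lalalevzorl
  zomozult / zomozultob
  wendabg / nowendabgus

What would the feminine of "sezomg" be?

nugepalg and zesafumg both end in -g yet inflect differently (nugepalgob, vezesafumg), so the final letter is not what conditions the rule; the second-to-last letter is.
"sezomg" has second-to-last letter 'm'. The stems whose second-to-last letter is 'm' (zesafumg → vezesafumg, sonimb → vesonimb) add the prefix ve-.
So sezomg → vesezomg.

vesezomg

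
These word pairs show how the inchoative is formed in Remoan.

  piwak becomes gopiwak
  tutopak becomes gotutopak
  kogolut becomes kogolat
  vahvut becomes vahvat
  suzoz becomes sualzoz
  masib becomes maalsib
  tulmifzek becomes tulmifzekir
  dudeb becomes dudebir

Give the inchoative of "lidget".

lidgetir

piwak and tulmifzek both end in -k yet inflect differently (gopiwak, tulmifzekir), so the final letter is not what conditions the rule; the last vowel is.
"lidget" has last vowel 'e'. The stems whose last vowel is 'e' (tulmifzek → tulmifzekir, dudeb → dudebir) add -ir.
The other patterns: stems whose last vowel is 'a' add the prefix go-; stems whose last vowel is 'u' change the last vowel to 'a'; stems whose last vowel is 'i' or 'o' insert -al- after the first vowel.
So lidget → lidgetir.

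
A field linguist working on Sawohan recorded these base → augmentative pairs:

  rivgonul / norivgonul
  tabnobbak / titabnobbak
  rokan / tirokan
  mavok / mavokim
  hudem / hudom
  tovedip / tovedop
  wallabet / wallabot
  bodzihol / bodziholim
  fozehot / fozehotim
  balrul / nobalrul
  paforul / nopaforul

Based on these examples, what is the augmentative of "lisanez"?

tabnobbak and mavok both end in -k yet inflect differently (titabnobbak, mavokim), so the final letter is not what conditions the rule; the last vowel is.
"lisanez" has last vowel 'e'. The stems whose last vowel is 'e' (wallabet → wallabot, hudem → hudom) change the last vowel to 'o'.
The other patterns: stems whose last vowel is 'a' add the prefix ti-; stems whose last vowel is 'o' add -im; stems whose last vowel is 'u' add the prefix no-.
So lisanez → lisanoz.

lisanoz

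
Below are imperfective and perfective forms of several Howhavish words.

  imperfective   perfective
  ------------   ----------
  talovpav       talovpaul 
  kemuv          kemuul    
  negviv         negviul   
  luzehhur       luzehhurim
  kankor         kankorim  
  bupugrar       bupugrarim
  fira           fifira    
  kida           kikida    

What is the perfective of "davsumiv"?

davsumiul

"davsumiv" ends in -v. The stems ending in -v (talovpav → talovpaul, kemuv → kemuul, negviv → negviul) drop the final letter and add -ul.
The other patterns: stems ending in -r add -im; stems ending in -a repeat the first consonant+vowel as a prefix.
So davsumiv → davsumiul.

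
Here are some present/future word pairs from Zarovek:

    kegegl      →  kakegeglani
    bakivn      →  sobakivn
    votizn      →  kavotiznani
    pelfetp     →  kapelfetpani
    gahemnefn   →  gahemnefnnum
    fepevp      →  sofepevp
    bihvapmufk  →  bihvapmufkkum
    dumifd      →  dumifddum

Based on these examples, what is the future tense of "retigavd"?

"retigavd" has second-to-last letter 'v'. The stems whose second-to-last letter is 'v' (bakivn → sobakivn, fepevp → sofepevp) add the prefix so-.
The other patterns: stems whose second-to-last letter is 'f' double the final consonant and add -um; stems whose second-to-last letter is 'g', 't' or 'z' add ka- … -ani around the stem.
So retigavd → soretigavd.

soretigavd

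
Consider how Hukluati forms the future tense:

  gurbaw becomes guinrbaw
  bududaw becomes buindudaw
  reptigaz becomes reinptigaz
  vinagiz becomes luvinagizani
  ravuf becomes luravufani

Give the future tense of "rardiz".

lurardizani

reptigaz and vinagiz both end in -z yet inflect differently (reinptigaz, luvinagizani), so the final letter is not what conditions the rule; the last vowel is.
"rardiz" has last vowel 'i'. The one such stem in the data (vinagiz → luvinagizani) adds lu- … -ani around the stem, so the same rule applies.
The other pattern: stems whose last vowel is 'a' insert -in- after the first vowel.
So rardiz → lurardizani.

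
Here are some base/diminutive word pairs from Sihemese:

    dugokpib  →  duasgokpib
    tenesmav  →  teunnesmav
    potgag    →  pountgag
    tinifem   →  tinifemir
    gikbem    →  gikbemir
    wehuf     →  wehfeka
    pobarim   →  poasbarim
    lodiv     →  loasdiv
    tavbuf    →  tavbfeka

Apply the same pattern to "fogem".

tinifem and pobarim both end in -m yet inflect differently (tinifemir, poasbarim), so the final letter is not what conditions the rule; the last vowel is.
"fogem" has last vowel 'e'. The stems whose last vowel is 'e' (tinifem → tinifemir, gikbem → gikbemir) add -ir.
The other patterns: stems whose last vowel is 'u' delete the last vowel and add -eka; stems whose last vowel is 'i' insert -as- after the first vowel; stems whose last vowel is 'a' insert -un- after the first vowel.
So fogem → fogemir.

fogemir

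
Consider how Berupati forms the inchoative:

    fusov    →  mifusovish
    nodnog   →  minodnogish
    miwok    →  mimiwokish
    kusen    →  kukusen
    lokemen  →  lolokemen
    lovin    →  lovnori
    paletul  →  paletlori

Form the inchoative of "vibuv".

vibvori

kusen and lovin both end in -n yet inflect differently (kukusen, lovnori), so the final letter is not what conditions the rule; the last vowel is.
"vibuv" has last vowel 'u'. The one such stem in the data (paletul → paletlori) deletes the last vowel and adds -ori (as does lovin), so the same rule applies.
The other patterns: stems whose last vowel is 'o' add mi- … -ish around the stem; stems whose last vowel is 'e' repeat the first consonant+vowel as a prefix.
So vibuv → vibvori.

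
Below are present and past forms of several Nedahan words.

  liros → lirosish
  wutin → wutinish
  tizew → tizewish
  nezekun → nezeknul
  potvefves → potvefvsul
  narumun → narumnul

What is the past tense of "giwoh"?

"giwoh" has 2 vowels. The stems with 2 vowels (liros → lirosish, wutin → wutinish, tizew → tizewish) add -ish.
The other pattern: stems with 3 vowels delete the last vowel and add -ul.
So giwoh → giwohish.

giwohish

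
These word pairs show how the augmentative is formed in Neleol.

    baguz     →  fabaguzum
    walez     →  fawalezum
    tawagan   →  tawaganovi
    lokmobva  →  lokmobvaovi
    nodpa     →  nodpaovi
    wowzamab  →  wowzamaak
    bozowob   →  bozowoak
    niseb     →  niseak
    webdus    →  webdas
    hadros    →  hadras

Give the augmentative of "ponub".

ponuak

"ponub" ends in -b. The stems ending in -b (wowzamab → wowzamaak, bozowob → bozowoak, niseb → niseak) drop the final letter and add -ak.
So ponub → ponuak.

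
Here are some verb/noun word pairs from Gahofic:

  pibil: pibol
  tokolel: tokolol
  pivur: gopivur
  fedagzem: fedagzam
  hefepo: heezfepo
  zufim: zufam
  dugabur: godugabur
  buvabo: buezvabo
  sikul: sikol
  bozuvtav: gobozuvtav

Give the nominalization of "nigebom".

nigebam

sikul and dugabur both have last vowel 'u' yet inflect differently (sikol, godugabur), so the last vowel is not what conditions the rule; the final letter is.
"nigebom" ends in -m. The stems ending in -m (zufim → zufam, fedagzem → fedagzam) change the last vowel to 'a'.
The other patterns: stems ending in -o insert -ez- after the first vowel; stems ending in -l change the last vowel to 'o'; stems ending in -r or -v add the prefix go-.
So nigebom → nigebam.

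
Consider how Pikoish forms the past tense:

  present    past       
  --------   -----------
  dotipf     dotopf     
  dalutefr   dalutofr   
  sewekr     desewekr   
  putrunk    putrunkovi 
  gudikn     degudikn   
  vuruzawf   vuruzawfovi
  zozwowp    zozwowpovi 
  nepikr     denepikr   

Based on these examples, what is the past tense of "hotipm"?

hotopm

dalutefr and sewekr both end in -r yet inflect differently (dalutofr, desewekr), so the final letter is not what conditions the rule; the second-to-last letter is.
"hotipm" has second-to-last letter 'p'. The one such stem in the data (dotipf → dotopf) changes the last vowel to 'o' (as does dalutefr), so the same rule applies.
The other patterns: stems whose second-to-last letter is 'k' add the prefix de-; stems whose second-to-last letter is 'n' or 'w' add -ovi.
So hotipm → hotopm.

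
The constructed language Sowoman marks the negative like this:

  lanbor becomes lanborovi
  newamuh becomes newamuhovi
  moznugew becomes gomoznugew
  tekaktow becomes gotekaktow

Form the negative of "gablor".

gablorovi

lanbor and tekaktow both have last vowel 'o' yet inflect differently (lanborovi, gotekaktow), so the last vowel is not what conditions the rule; the final letter is.
"gablor" ends in -r. The one such stem in the data (lanbor → lanborovi) adds -ovi, so the same rule applies.
The other pattern: stems ending in -w add the prefix go-.
So gablor → gablorovi.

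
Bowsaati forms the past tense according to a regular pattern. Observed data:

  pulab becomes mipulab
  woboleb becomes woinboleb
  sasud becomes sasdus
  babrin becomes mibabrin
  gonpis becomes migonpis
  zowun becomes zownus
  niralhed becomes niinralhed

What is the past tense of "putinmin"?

miputinmin

"putinmin" has last vowel 'i'. The stems whose last vowel is 'i' (babrin → mibabrin, gonpis → migonpis) add the prefix mi-.
The other patterns: stems whose last vowel is 'e' insert -in- after the first vowel; stems whose last vowel is 'u' delete the last vowel and add -us.
So putinmin → miputinmin.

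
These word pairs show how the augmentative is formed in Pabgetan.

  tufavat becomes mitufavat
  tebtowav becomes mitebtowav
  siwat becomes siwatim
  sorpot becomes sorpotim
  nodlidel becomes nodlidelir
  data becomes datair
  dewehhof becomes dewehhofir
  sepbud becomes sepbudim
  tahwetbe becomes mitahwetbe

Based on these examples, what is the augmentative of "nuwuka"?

nuwukair

siwat and tufavat both end in -t yet inflect differently (siwatim, mitufavat), so the final letter is not what conditions the rule; the first letter is.
"nuwuka" begins with n-. The one such stem in the data (nodlidel → nodlidelir) adds -ir, so the same rule applies.
The other patterns: stems beginning with s- add -im; stems beginning with t- add the prefix mi-.
So nuwuka → nuwukair.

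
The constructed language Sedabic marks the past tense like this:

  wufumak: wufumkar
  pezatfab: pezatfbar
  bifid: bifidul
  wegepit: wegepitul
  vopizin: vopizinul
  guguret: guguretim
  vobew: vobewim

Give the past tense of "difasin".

difasinul

wegepit and guguret both end in -t yet inflect differently (wegepitul, guguretim), so the final letter is not what conditions the rule; the last vowel is.
"difasin" has last vowel 'i'. The stems whose last vowel is 'i' (bifid → bifidul, wegepit → wegepitul, vopizin → vopizinul) add -ul.
So difasin → difasinul.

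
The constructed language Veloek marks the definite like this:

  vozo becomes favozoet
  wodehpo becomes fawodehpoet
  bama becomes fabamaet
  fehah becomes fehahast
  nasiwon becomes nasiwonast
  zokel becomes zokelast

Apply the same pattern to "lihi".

falihiet

bama and fehah both have last vowel 'a' yet inflect differently (fabamaet, fehahast), so the last vowel is not what conditions the rule; whether the stem ends in a vowel or a consonant is.
"lihi" ends in a vowel. The stems ending in a vowel (vozo → favozoet, wodehpo → fawodehpoet, bama → fabamaet) add fa- … -et around the stem.
So lihi → falihiet.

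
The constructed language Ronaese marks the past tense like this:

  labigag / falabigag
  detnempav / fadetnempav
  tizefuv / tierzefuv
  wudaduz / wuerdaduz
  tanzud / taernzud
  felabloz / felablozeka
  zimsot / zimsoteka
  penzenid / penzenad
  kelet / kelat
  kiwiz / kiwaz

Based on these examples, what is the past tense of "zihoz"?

zihozeka

detnempav and tizefuv both end in -v yet inflect differently (fadetnempav, tierzefuv), so the final letter is not what conditions the rule; the last vowel is.
"zihoz" has last vowel 'o'. The stems whose last vowel is 'o' (felabloz → felablozeka, zimsot → zimsoteka) add -eka.
The other patterns: stems whose last vowel is 'a' add the prefix fa-; stems whose last vowel is 'u' insert -er- after the first vowel; stems whose last vowel is 'e' or 'i' change the last vowel to 'a'.
So zihoz → zihozeka.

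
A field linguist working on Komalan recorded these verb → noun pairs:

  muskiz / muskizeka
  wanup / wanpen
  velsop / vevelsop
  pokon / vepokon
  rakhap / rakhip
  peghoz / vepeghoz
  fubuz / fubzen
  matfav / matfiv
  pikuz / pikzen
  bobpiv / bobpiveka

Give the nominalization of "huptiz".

huptizeka

peghoz and muskiz both end in -z yet inflect differently (vepeghoz, muskizeka), so the final letter is not what conditions the rule; the last vowel is.
"huptiz" has last vowel 'i'. The stems whose last vowel is 'i' (bobpiv → bobpiveka, muskiz → muskizeka) add -eka.
The other patterns: stems whose last vowel is 'o' add the prefix ve-; stems whose last vowel is 'u' delete the last vowel and add -en; stems whose last vowel is 'a' change the last vowel to 'i'.
So huptiz → huptizeka.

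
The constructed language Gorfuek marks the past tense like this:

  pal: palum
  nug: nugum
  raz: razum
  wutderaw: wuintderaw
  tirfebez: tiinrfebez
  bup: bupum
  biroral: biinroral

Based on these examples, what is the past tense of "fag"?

fagum

biroral and pal both end in -l yet inflect differently (biinroral, palum), so the final letter is not what conditions the rule; the number of vowels is.
"fag" has 1 vowel. The stems with 1 vowel (bup → bupum, pal → palum, nug → nugum) add -um.
The other pattern: stems with 3 vowels insert -in- after the first vowel.
So fag → fagum.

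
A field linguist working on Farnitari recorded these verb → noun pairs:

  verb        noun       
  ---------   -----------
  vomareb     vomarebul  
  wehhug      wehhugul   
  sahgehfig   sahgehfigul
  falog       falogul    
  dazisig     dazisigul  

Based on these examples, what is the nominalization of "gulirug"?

gulirugul

Every pair shown (vomareb → vomarebul, wehhug → wehhugul, sahgehfig → sahgehfigul, …) follows the same rule: add -ul.
So gulirug → gulirugul.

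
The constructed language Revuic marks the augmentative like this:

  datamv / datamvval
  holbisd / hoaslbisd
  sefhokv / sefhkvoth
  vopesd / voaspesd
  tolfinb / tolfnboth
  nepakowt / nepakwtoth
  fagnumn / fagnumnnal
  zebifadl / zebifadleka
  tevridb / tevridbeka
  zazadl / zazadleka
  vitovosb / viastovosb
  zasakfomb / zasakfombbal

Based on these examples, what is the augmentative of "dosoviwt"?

dosovwtoth

"dosoviwt" has second-to-last letter 'w'. The one such stem in the data (nepakowt → nepakwtoth) deletes the last vowel and adds -oth (as do tolfinb, sefhokv), so the same rule applies.
So dosoviwt → dosovwtoth.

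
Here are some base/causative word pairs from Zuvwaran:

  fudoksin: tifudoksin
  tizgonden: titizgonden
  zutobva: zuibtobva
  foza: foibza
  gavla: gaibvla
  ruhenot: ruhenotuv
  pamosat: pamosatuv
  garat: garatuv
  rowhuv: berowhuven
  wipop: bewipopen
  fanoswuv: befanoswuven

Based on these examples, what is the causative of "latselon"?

zutobva and pamosat both have last vowel 'a' yet inflect differently (zuibtobva, pamosatuv), so the last vowel is not what conditions the rule; the final letter is.
"latselon" ends in -n. The stems ending in -n (fudoksin → tifudoksin, tizgonden → titizgonden) add the prefix ti-.
So latselon → tilatselon.

tilatselon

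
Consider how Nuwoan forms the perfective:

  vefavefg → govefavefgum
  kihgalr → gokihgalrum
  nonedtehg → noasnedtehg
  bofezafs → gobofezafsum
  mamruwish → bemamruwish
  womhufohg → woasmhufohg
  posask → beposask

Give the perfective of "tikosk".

betikosk

nonedtehg and vefavefg both end in -g yet inflect differently (noasnedtehg, govefavefgum), so the final letter is not what conditions the rule; the second-to-last letter is.
"tikosk" has second-to-last letter 's'. The stems whose second-to-last letter is 's' (posask → beposask, mamruwish → bemamruwish) add the prefix be-.
The other patterns: stems whose second-to-last letter is 'h' insert -as- after the first vowel; stems whose second-to-last letter is 'f' or 'l' add go- … -um around the stem.
So tikosk → betikosk.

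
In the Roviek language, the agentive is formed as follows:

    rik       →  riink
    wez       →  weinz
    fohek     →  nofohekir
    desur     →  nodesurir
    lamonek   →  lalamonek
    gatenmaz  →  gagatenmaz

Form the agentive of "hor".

rik and fohek both end in -k yet inflect differently (riink, nofohekir), so the final letter is not what conditions the rule; the number of vowels is.
"hor" has 1 vowel. The stems with 1 vowel (rik → riink, wez → weinz) insert -in- after the first vowel.
So hor → hoinr.

hoinr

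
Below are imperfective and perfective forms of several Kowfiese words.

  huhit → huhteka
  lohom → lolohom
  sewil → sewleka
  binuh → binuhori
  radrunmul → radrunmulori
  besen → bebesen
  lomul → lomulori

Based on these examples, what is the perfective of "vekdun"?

sewil and lomul both end in -l yet inflect differently (sewleka, lomulori), so the final letter is not what conditions the rule; the last vowel is.
"vekdun" has last vowel 'u'. The stems whose last vowel is 'u' (lomul → lomulori, binuh → binuhori, radrunmul → radrunmulori) add -ori.
So vekdun → vekdunori.

vekdunori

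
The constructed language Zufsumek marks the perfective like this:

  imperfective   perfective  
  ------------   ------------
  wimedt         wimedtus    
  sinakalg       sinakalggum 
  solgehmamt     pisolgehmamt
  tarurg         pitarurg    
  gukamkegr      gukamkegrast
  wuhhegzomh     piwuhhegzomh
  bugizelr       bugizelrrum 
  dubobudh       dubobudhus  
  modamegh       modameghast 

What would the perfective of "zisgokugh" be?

bugizelr and gukamkegr both end in -r yet inflect differently (bugizelrrum, gukamkegrast), so the final letter is not what conditions the rule; the second-to-last letter is.
"zisgokugh" has second-to-last letter 'g'. The stems whose second-to-last letter is 'g' (modamegh → modameghast, gukamkegr → gukamkegrast) add -ast.
So zisgokugh → zisgokughast.

zisgokughast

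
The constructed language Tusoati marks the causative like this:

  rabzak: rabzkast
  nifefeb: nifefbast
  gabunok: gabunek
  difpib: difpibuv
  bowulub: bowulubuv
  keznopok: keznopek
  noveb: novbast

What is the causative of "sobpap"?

rabzak and keznopok both end in -k yet inflect differently (rabzkast, keznopek), so the final letter is not what conditions the rule; the last vowel is.
"sobpap" has last vowel 'a'. The one such stem in the data (rabzak → rabzkast) deletes the last vowel and adds -ast (as do nifefeb, noveb), so the same rule applies.
The other patterns: stems whose last vowel is 'o' change the last vowel to 'e'; stems whose last vowel is 'i' or 'u' add -uv.
So sobpap → sobppast.

sobppast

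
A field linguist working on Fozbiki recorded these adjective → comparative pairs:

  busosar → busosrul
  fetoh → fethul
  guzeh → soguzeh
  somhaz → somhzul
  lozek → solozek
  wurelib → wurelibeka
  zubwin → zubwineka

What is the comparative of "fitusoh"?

guzeh and fetoh both end in -h yet inflect differently (soguzeh, fethul), so the final letter is not what conditions the rule; the last vowel is.
"fitusoh" has last vowel 'o'. The one such stem in the data (fetoh → fethul) deletes the last vowel and adds -ul (as do somhaz, busosar), so the same rule applies.
The other patterns: stems whose last vowel is 'e' add the prefix so-; stems whose last vowel is 'i' add -eka.
So fitusoh → fitushul.

fitushul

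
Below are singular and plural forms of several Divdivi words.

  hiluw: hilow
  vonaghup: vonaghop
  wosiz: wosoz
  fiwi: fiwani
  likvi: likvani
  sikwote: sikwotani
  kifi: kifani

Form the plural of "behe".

behani

"behe" ends in a vowel. The stems ending in a vowel (fiwi → fiwani, likvi → likvani, sikwote → sikwotani) drop the final letter and add -ani.
So behe → behani.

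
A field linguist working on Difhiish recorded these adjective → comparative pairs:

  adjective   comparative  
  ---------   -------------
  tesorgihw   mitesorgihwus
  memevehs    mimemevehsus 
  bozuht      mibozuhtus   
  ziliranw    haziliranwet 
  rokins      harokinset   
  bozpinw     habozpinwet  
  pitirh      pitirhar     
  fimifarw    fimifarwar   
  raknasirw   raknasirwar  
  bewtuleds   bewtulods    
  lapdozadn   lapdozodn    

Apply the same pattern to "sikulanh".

"sikulanh" has second-to-last letter 'n'. The stems whose second-to-last letter is 'n' (ziliranw → haziliranwet, rokins → harokinset, bozpinw → habozpinwet) add ha- … -et around the stem.
The other patterns: stems whose second-to-last letter is 'h' add mi- … -us around the stem; stems whose second-to-last letter is 'r' add -ar; stems whose second-to-last letter is 'd' change the last vowel to 'o'.
So sikulanh → hasikulanhet.

hasikulanhet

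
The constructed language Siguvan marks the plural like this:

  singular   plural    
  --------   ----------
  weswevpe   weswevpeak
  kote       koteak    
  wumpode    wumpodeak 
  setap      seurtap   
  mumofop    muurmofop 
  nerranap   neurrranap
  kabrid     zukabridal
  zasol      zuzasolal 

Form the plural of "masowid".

zumasowidal

"masowid" ends in -d. The one such stem in the data (kabrid → zukabridal) adds zu- … -al around the stem, so the same rule applies.
The other patterns: stems ending in -e add -ak; stems ending in -p insert -ur- after the first vowel.
So masowid → zumasowidal.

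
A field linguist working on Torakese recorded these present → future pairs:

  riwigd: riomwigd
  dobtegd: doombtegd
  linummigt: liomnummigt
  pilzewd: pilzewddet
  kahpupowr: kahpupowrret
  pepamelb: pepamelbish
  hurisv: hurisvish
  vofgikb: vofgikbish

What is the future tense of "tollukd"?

tollukdish

riwigd and pilzewd both end in -d yet inflect differently (riomwigd, pilzewddet), so the final letter is not what conditions the rule; the second-to-last letter is.
"tollukd" has second-to-last letter 'k'. The one such stem in the data (vofgikb → vofgikbish) adds -ish, so the same rule applies.
The other patterns: stems whose second-to-last letter is 'g' insert -om- after the first vowel; stems whose second-to-last letter is 'w' double the final consonant and add -et.
So tollukd → tollukdish.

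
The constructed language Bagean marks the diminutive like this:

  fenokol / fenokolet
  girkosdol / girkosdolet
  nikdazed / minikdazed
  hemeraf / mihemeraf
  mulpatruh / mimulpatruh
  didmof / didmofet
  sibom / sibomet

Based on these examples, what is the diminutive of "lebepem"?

milebepem

didmof and hemeraf both end in -f yet inflect differently (didmofet, mihemeraf), so the final letter is not what conditions the rule; the last vowel is.
"lebepem" has last vowel 'e'. The one such stem in the data (nikdazed → minikdazed) adds the prefix mi-, so the same rule applies.
So lebepem → milebepem.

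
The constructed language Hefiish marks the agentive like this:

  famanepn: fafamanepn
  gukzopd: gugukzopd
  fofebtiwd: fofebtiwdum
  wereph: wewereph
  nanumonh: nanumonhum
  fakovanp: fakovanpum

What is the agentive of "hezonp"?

hezonpum

wereph and nanumonh both end in -h yet inflect differently (wewereph, nanumonhum), so the final letter is not what conditions the rule; the second-to-last letter is.
"hezonp" has second-to-last letter 'n'. The stems whose second-to-last letter is 'n' (nanumonh → nanumonhum, fakovanp → fakovanpum) add -um.
So hezonp → hezonpum.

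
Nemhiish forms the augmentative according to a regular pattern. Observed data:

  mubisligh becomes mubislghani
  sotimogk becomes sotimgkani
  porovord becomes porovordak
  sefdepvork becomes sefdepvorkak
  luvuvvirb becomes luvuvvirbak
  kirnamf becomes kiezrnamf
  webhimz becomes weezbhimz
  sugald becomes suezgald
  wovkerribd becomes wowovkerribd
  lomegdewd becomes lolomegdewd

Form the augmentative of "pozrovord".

pozrovordak

sotimogk and sefdepvork both end in -k yet inflect differently (sotimgkani, sefdepvorkak), so the final letter is not what conditions the rule; the second-to-last letter is.
"pozrovord" has second-to-last letter 'r'. The stems whose second-to-last letter is 'r' (porovord → porovordak, sefdepvork → sefdepvorkak, luvuvvirb → luvuvvirbak) add -ak.
The other patterns: stems whose second-to-last letter is 'g' delete the last vowel and add -ani; stems whose second-to-last letter is 'l' or 'm' insert -ez- after the first vowel; stems whose second-to-last letter is 'b' or 'w' repeat the first consonant+vowel as a prefix.
So pozrovord → pozrovordak.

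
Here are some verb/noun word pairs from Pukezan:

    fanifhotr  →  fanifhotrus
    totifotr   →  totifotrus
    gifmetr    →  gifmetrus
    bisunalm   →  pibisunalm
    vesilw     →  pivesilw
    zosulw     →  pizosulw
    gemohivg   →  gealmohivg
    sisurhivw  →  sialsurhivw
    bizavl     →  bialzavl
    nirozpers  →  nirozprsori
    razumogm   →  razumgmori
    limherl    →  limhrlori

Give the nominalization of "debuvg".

vesilw and sisurhivw both end in -w yet inflect differently (pivesilw, sialsurhivw), so the final letter is not what conditions the rule; the second-to-last letter is.
"debuvg" has second-to-last letter 'v'. The stems whose second-to-last letter is 'v' (gemohivg → gealmohivg, sisurhivw → sialsurhivw, bizavl → bialzavl) insert -al- after the first vowel.
The other patterns: stems whose second-to-last letter is 't' add -us; stems whose second-to-last letter is 'l' add the prefix pi-; stems whose second-to-last letter is 'g' or 'r' delete the last vowel and add -ori.
So debuvg → dealbuvg.

dealbuvg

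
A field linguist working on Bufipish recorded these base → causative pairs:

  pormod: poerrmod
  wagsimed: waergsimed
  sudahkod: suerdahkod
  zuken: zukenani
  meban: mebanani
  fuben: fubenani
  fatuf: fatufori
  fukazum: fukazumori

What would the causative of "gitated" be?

giertated

wagsimed and zuken both have last vowel 'e' yet inflect differently (waergsimed, zukenani), so the last vowel is not what conditions the rule; the final letter is.
"gitated" ends in -d. The stems ending in -d (pormod → poerrmod, wagsimed → waergsimed, sudahkod → suerdahkod) insert -er- after the first vowel.
So gitated → giertated.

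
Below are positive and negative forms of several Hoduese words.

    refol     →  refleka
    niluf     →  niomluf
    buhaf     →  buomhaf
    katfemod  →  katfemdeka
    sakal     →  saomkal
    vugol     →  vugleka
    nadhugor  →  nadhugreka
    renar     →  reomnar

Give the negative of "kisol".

"kisol" has last vowel 'o'. The stems whose last vowel is 'o' (katfemod → katfemdeka, refol → refleka, nadhugor → nadhugreka) delete the last vowel and add -eka.
So kisol → kisleka.

kisleka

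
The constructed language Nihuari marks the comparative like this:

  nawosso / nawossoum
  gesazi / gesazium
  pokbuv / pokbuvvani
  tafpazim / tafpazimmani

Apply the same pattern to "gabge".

gabgeum

"gabge" ends in a vowel. The stems ending in a vowel (nawosso → nawossoum, gesazi → gesazium) add -um.
The other pattern: stems ending in a consonant double the final consonant and add -ani.
So gabge → gabgeum.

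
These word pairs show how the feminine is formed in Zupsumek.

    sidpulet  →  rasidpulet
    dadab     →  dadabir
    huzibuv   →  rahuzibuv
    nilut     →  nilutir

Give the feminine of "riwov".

riwovir

"riwov" has 2 vowels. The stems with 2 vowels (dadab → dadabir, nilut → nilutir) add -ir.
The other pattern: stems with 3 vowels add the prefix ra-.
So riwov → riwovir.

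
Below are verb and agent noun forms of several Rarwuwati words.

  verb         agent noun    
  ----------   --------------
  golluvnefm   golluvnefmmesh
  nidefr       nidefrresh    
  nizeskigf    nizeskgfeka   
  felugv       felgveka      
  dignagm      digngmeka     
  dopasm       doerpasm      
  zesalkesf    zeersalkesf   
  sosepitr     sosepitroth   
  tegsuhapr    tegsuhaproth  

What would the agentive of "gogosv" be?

goergosv

golluvnefm and dignagm both end in -m yet inflect differently (golluvnefmmesh, digngmeka), so the final letter is not what conditions the rule; the second-to-last letter is.
"gogosv" has second-to-last letter 's'. The stems whose second-to-last letter is 's' (dopasm → doerpasm, zesalkesf → zeersalkesf) insert -er- after the first vowel.
The other patterns: stems whose second-to-last letter is 'f' double the final consonant and add -esh; stems whose second-to-last letter is 'g' delete the last vowel and add -eka; stems whose second-to-last letter is 'p' or 't' add -oth.
So gogosv → goergosv.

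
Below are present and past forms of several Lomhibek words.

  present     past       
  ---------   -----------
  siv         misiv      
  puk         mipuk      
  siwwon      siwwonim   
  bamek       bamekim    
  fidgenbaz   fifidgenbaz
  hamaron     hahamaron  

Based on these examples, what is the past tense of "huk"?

mihuk

puk and bamek both end in -k yet inflect differently (mipuk, bamekim), so the final letter is not what conditions the rule; the number of vowels is.
"huk" has 1 vowel. The stems with 1 vowel (siv → misiv, puk → mipuk) add the prefix mi-.
The other patterns: stems with 2 vowels add -im; stems with 3 vowels repeat the first consonant+vowel as a prefix.
So huk → mihuk.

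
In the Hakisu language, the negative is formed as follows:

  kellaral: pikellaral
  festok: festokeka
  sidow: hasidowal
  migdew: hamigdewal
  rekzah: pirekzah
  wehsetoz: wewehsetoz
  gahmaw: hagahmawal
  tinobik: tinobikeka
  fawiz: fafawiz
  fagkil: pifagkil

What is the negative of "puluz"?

pupuluz

festok and sidow both have last vowel 'o' yet inflect differently (festokeka, hasidowal), so the last vowel is not what conditions the rule; the final letter is.
"puluz" ends in -z. The stems ending in -z (wehsetoz → wewehsetoz, fawiz → fafawiz) repeat the first consonant+vowel as a prefix.
The other patterns: stems ending in -k add -eka; stems ending in -w add ha- … -al around the stem; stems ending in -h or -l add the prefix pi-.
So puluz → pupuluz.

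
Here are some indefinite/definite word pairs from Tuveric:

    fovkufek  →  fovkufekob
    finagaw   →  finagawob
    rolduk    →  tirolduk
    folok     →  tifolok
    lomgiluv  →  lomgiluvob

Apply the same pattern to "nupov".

fovkufek and rolduk both end in -k yet inflect differently (fovkufekob, tirolduk), so the final letter is not what conditions the rule; the number of vowels is.
"nupov" has 2 vowels. The stems with 2 vowels (rolduk → tirolduk, folok → tifolok) add the prefix ti-.
So nupov → tinupov.

tinupov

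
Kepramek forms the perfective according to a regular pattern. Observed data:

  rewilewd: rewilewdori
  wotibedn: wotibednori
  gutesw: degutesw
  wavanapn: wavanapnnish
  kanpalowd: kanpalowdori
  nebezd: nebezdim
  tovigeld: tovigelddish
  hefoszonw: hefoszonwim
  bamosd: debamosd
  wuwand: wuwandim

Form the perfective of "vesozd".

vesozdim

kanpalowd and wuwand both end in -d yet inflect differently (kanpalowdori, wuwandim), so the final letter is not what conditions the rule; the second-to-last letter is.
"vesozd" has second-to-last letter 'z'. The one such stem in the data (nebezd → nebezdim) adds -im, so the same rule applies.
The other patterns: stems whose second-to-last letter is 'd' or 'w' add -ori; stems whose second-to-last letter is 's' add the prefix de-; stems whose second-to-last letter is 'l' or 'p' double the final consonant and add -ish.
So vesozd → vesozdim.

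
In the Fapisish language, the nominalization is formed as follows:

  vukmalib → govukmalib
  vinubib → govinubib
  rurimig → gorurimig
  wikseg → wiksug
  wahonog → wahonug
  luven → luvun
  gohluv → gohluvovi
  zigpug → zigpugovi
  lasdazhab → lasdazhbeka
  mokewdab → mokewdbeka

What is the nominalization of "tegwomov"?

tegwomuv

rurimig and wikseg both end in -g yet inflect differently (gorurimig, wiksug), so the final letter is not what conditions the rule; the last vowel is.
"tegwomov" has last vowel 'o'. The one such stem in the data (wahonog → wahonug) changes the last vowel to 'u' (as do wikseg, luven), so the same rule applies.
The other patterns: stems whose last vowel is 'i' add the prefix go-; stems whose last vowel is 'u' add -ovi; stems whose last vowel is 'a' delete the last vowel and add -eka.
So tegwomov → tegwomuv.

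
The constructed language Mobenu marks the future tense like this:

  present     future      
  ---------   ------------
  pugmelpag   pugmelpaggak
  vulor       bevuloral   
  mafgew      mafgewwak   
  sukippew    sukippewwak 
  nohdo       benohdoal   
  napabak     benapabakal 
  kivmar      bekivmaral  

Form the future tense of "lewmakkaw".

lewmakkawwak

pugmelpag and kivmar both have last vowel 'a' yet inflect differently (pugmelpaggak, bekivmaral), so the last vowel is not what conditions the rule; the final letter is.
"lewmakkaw" ends in -w. The stems ending in -w (mafgew → mafgewwak, sukippew → sukippewwak) double the final consonant and add -ak.
So lewmakkaw → lewmakkawwak.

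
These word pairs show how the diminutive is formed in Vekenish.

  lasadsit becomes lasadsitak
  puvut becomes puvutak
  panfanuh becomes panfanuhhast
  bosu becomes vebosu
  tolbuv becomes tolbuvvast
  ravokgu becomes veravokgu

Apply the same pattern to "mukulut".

ravokgu and puvut both have last vowel 'u' yet inflect differently (veravokgu, puvutak), so the last vowel is not what conditions the rule; the final letter is.
"mukulut" ends in -t. The stems ending in -t (lasadsit → lasadsitak, puvut → puvutak) add -ak.
The other patterns: stems ending in -u add the prefix ve-; stems ending in -h or -v double the final consonant and add -ast.
So mukulut → mukulutak.

mukulutak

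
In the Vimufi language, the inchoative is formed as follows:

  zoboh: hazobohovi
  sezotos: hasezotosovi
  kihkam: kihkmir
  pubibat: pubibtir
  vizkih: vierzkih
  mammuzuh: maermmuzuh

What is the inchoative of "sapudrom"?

hasapudromovi

zoboh and vizkih both end in -h yet inflect differently (hazobohovi, vierzkih), so the final letter is not what conditions the rule; the last vowel is.
"sapudrom" has last vowel 'o'. The stems whose last vowel is 'o' (zoboh → hazobohovi, sezotos → hasezotosovi) add ha- … -ovi around the stem.
So sapudrom → hasapudromovi.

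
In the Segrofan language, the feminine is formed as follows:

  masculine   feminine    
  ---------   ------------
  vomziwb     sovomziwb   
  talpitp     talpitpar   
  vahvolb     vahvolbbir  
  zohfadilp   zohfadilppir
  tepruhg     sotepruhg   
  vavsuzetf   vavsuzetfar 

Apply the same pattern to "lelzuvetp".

talpitp and zohfadilp both end in -p yet inflect differently (talpitpar, zohfadilppir), so the final letter is not what conditions the rule; the second-to-last letter is.
"lelzuvetp" has second-to-last letter 't'. The stems whose second-to-last letter is 't' (vavsuzetf → vavsuzetfar, talpitp → talpitpar) add -ar.
The other patterns: stems whose second-to-last letter is 'l' double the final consonant and add -ir; stems whose second-to-last letter is 'h' or 'w' add the prefix so-.
So lelzuvetp → lelzuvetpar.

lelzuvetpar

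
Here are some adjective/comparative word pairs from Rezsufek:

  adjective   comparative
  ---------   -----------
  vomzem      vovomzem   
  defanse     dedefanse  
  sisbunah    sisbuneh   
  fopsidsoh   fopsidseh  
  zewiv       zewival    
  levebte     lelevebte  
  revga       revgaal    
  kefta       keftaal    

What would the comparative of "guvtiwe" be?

sisbunah and kefta both have last vowel 'a' yet inflect differently (sisbuneh, keftaal), so the last vowel is not what conditions the rule; the final letter is.
"guvtiwe" ends in -e. The stems ending in -e (defanse → dedefanse, levebte → lelevebte) repeat the first consonant+vowel as a prefix.
The other patterns: stems ending in -h change the last vowel to 'e'; stems ending in -a or -v add -al.
So guvtiwe → guguvtiwe.

guguvtiwe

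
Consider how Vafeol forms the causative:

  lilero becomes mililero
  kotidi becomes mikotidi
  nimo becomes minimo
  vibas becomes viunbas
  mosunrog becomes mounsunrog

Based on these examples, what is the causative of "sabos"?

"sabos" ends in a consonant. The stems ending in a consonant (vibas → viunbas, mosunrog → mounsunrog) insert -un- after the first vowel.
The other pattern: stems ending in a vowel add the prefix mi-.
So sabos → saunbos.

saunbos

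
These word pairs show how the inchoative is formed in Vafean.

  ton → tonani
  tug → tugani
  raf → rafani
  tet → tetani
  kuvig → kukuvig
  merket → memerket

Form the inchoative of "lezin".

tug and kuvig both end in -g yet inflect differently (tugani, kukuvig), so the final letter is not what conditions the rule; the number of vowels is.
"lezin" has 2 vowels. The stems with 2 vowels (kuvig → kukuvig, merket → memerket) repeat the first consonant+vowel as a prefix.
So lezin → lelezin.

lelezin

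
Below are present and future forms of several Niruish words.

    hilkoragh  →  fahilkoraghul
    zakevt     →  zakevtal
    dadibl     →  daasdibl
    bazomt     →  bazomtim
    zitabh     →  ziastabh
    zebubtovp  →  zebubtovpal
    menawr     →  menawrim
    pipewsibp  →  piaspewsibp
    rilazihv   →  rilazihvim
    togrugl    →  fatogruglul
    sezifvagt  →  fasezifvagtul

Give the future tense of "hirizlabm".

"hirizlabm" has second-to-last letter 'b'. The stems whose second-to-last letter is 'b' (zitabh → ziastabh, pipewsibp → piaspewsibp, dadibl → daasdibl) insert -as- after the first vowel.
So hirizlabm → hiasrizlabm.

hiasrizlabm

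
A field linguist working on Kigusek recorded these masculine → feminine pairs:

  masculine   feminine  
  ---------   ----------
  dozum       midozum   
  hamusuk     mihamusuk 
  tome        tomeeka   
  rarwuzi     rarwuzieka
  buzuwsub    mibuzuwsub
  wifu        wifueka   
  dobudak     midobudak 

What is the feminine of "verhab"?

wifu and dozum both have last vowel 'u' yet inflect differently (wifueka, midozum), so the last vowel is not what conditions the rule; whether the stem ends in a vowel or a consonant is.
"verhab" ends in a consonant. The stems ending in a consonant (dobudak → midobudak, dozum → midozum, hamusuk → mihamusuk) add the prefix mi-.
The other pattern: stems ending in a vowel add -eka.
So verhab → miverhab.

miverhab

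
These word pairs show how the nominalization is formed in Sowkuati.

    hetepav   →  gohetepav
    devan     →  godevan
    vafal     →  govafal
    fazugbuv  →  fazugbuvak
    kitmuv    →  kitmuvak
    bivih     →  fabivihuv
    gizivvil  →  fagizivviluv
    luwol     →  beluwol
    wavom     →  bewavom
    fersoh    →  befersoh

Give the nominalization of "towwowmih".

fatowwowmihuv

hetepav and fazugbuv both end in -v yet inflect differently (gohetepav, fazugbuvak), so the final letter is not what conditions the rule; the last vowel is.
"towwowmih" has last vowel 'i'. The stems whose last vowel is 'i' (bivih → fabivihuv, gizivvil → fagizivviluv) add fa- … -uv around the stem.
So towwowmih → fatowwowmihuv.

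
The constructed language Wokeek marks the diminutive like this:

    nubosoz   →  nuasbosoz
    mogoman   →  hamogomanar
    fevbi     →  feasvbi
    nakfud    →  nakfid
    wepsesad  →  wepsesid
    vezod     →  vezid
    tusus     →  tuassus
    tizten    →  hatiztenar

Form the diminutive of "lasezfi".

laassezfi

"lasezfi" ends in -i. The one such stem in the data (fevbi → feasvbi) inserts -as- after the first vowel (as do tusus, nubosoz), so the same rule applies.
The other patterns: stems ending in -d change the last vowel to 'i'; stems ending in -n add ha- … -ar around the stem.
So lasezfi → laassezfi.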